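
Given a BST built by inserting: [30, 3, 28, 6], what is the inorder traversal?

Tree insertion order: [30, 3, 28, 6]
Tree (level-order array): [30, 3, None, None, 28, 6]
Inorder traversal: [3, 6, 28, 30]


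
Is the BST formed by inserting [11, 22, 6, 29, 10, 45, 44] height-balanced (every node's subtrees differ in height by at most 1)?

Tree (level-order array): [11, 6, 22, None, 10, None, 29, None, None, None, 45, 44]
Definition: a tree is height-balanced if, at every node, |h(left) - h(right)| <= 1 (empty subtree has height -1).
Bottom-up per-node check:
  node 10: h_left=-1, h_right=-1, diff=0 [OK], height=0
  node 6: h_left=-1, h_right=0, diff=1 [OK], height=1
  node 44: h_left=-1, h_right=-1, diff=0 [OK], height=0
  node 45: h_left=0, h_right=-1, diff=1 [OK], height=1
  node 29: h_left=-1, h_right=1, diff=2 [FAIL (|-1-1|=2 > 1)], height=2
  node 22: h_left=-1, h_right=2, diff=3 [FAIL (|-1-2|=3 > 1)], height=3
  node 11: h_left=1, h_right=3, diff=2 [FAIL (|1-3|=2 > 1)], height=4
Node 29 violates the condition: |-1 - 1| = 2 > 1.
Result: Not balanced


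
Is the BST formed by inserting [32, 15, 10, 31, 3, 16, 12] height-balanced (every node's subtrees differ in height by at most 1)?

Tree (level-order array): [32, 15, None, 10, 31, 3, 12, 16]
Definition: a tree is height-balanced if, at every node, |h(left) - h(right)| <= 1 (empty subtree has height -1).
Bottom-up per-node check:
  node 3: h_left=-1, h_right=-1, diff=0 [OK], height=0
  node 12: h_left=-1, h_right=-1, diff=0 [OK], height=0
  node 10: h_left=0, h_right=0, diff=0 [OK], height=1
  node 16: h_left=-1, h_right=-1, diff=0 [OK], height=0
  node 31: h_left=0, h_right=-1, diff=1 [OK], height=1
  node 15: h_left=1, h_right=1, diff=0 [OK], height=2
  node 32: h_left=2, h_right=-1, diff=3 [FAIL (|2--1|=3 > 1)], height=3
Node 32 violates the condition: |2 - -1| = 3 > 1.
Result: Not balanced


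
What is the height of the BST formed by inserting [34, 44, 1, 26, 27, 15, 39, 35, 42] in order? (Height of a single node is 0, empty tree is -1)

Insertion order: [34, 44, 1, 26, 27, 15, 39, 35, 42]
Tree (level-order array): [34, 1, 44, None, 26, 39, None, 15, 27, 35, 42]
Compute height bottom-up (empty subtree = -1):
  height(15) = 1 + max(-1, -1) = 0
  height(27) = 1 + max(-1, -1) = 0
  height(26) = 1 + max(0, 0) = 1
  height(1) = 1 + max(-1, 1) = 2
  height(35) = 1 + max(-1, -1) = 0
  height(42) = 1 + max(-1, -1) = 0
  height(39) = 1 + max(0, 0) = 1
  height(44) = 1 + max(1, -1) = 2
  height(34) = 1 + max(2, 2) = 3
Height = 3


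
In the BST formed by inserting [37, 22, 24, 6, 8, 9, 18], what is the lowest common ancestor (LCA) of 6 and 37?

Tree insertion order: [37, 22, 24, 6, 8, 9, 18]
Tree (level-order array): [37, 22, None, 6, 24, None, 8, None, None, None, 9, None, 18]
In a BST, the LCA of p=6, q=37 is the first node v on the
root-to-leaf path with p <= v <= q (go left if both < v, right if both > v).
Walk from root:
  at 37: 6 <= 37 <= 37, this is the LCA
LCA = 37


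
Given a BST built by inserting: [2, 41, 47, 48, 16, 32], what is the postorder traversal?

Tree insertion order: [2, 41, 47, 48, 16, 32]
Tree (level-order array): [2, None, 41, 16, 47, None, 32, None, 48]
Postorder traversal: [32, 16, 48, 47, 41, 2]


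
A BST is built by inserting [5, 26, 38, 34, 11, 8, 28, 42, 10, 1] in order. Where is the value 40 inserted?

Starting tree (level order): [5, 1, 26, None, None, 11, 38, 8, None, 34, 42, None, 10, 28]
Insertion path: 5 -> 26 -> 38 -> 42
Result: insert 40 as left child of 42
Final tree (level order): [5, 1, 26, None, None, 11, 38, 8, None, 34, 42, None, 10, 28, None, 40]


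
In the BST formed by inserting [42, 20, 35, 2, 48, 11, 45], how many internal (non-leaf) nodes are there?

Tree built from: [42, 20, 35, 2, 48, 11, 45]
Tree (level-order array): [42, 20, 48, 2, 35, 45, None, None, 11]
Rule: An internal node has at least one child.
Per-node child counts:
  node 42: 2 child(ren)
  node 20: 2 child(ren)
  node 2: 1 child(ren)
  node 11: 0 child(ren)
  node 35: 0 child(ren)
  node 48: 1 child(ren)
  node 45: 0 child(ren)
Matching nodes: [42, 20, 2, 48]
Count of internal (non-leaf) nodes: 4


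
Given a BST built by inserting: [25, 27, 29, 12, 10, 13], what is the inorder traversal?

Tree insertion order: [25, 27, 29, 12, 10, 13]
Tree (level-order array): [25, 12, 27, 10, 13, None, 29]
Inorder traversal: [10, 12, 13, 25, 27, 29]


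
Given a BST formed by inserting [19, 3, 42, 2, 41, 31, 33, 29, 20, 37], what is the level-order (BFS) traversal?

Tree insertion order: [19, 3, 42, 2, 41, 31, 33, 29, 20, 37]
Tree (level-order array): [19, 3, 42, 2, None, 41, None, None, None, 31, None, 29, 33, 20, None, None, 37]
BFS from the root, enqueuing left then right child of each popped node:
  queue [19] -> pop 19, enqueue [3, 42], visited so far: [19]
  queue [3, 42] -> pop 3, enqueue [2], visited so far: [19, 3]
  queue [42, 2] -> pop 42, enqueue [41], visited so far: [19, 3, 42]
  queue [2, 41] -> pop 2, enqueue [none], visited so far: [19, 3, 42, 2]
  queue [41] -> pop 41, enqueue [31], visited so far: [19, 3, 42, 2, 41]
  queue [31] -> pop 31, enqueue [29, 33], visited so far: [19, 3, 42, 2, 41, 31]
  queue [29, 33] -> pop 29, enqueue [20], visited so far: [19, 3, 42, 2, 41, 31, 29]
  queue [33, 20] -> pop 33, enqueue [37], visited so far: [19, 3, 42, 2, 41, 31, 29, 33]
  queue [20, 37] -> pop 20, enqueue [none], visited so far: [19, 3, 42, 2, 41, 31, 29, 33, 20]
  queue [37] -> pop 37, enqueue [none], visited so far: [19, 3, 42, 2, 41, 31, 29, 33, 20, 37]
Result: [19, 3, 42, 2, 41, 31, 29, 33, 20, 37]


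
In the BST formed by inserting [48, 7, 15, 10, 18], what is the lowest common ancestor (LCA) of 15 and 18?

Tree insertion order: [48, 7, 15, 10, 18]
Tree (level-order array): [48, 7, None, None, 15, 10, 18]
In a BST, the LCA of p=15, q=18 is the first node v on the
root-to-leaf path with p <= v <= q (go left if both < v, right if both > v).
Walk from root:
  at 48: both 15 and 18 < 48, go left
  at 7: both 15 and 18 > 7, go right
  at 15: 15 <= 15 <= 18, this is the LCA
LCA = 15


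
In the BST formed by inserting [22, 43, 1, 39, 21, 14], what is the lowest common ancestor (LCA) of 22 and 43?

Tree insertion order: [22, 43, 1, 39, 21, 14]
Tree (level-order array): [22, 1, 43, None, 21, 39, None, 14]
In a BST, the LCA of p=22, q=43 is the first node v on the
root-to-leaf path with p <= v <= q (go left if both < v, right if both > v).
Walk from root:
  at 22: 22 <= 22 <= 43, this is the LCA
LCA = 22


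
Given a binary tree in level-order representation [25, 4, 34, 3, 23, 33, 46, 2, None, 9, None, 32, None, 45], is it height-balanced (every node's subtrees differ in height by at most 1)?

Tree (level-order array): [25, 4, 34, 3, 23, 33, 46, 2, None, 9, None, 32, None, 45]
Definition: a tree is height-balanced if, at every node, |h(left) - h(right)| <= 1 (empty subtree has height -1).
Bottom-up per-node check:
  node 2: h_left=-1, h_right=-1, diff=0 [OK], height=0
  node 3: h_left=0, h_right=-1, diff=1 [OK], height=1
  node 9: h_left=-1, h_right=-1, diff=0 [OK], height=0
  node 23: h_left=0, h_right=-1, diff=1 [OK], height=1
  node 4: h_left=1, h_right=1, diff=0 [OK], height=2
  node 32: h_left=-1, h_right=-1, diff=0 [OK], height=0
  node 33: h_left=0, h_right=-1, diff=1 [OK], height=1
  node 45: h_left=-1, h_right=-1, diff=0 [OK], height=0
  node 46: h_left=0, h_right=-1, diff=1 [OK], height=1
  node 34: h_left=1, h_right=1, diff=0 [OK], height=2
  node 25: h_left=2, h_right=2, diff=0 [OK], height=3
All nodes satisfy the balance condition.
Result: Balanced


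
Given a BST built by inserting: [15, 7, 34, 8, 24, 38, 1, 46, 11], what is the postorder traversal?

Tree insertion order: [15, 7, 34, 8, 24, 38, 1, 46, 11]
Tree (level-order array): [15, 7, 34, 1, 8, 24, 38, None, None, None, 11, None, None, None, 46]
Postorder traversal: [1, 11, 8, 7, 24, 46, 38, 34, 15]


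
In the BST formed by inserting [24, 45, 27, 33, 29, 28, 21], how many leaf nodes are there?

Tree built from: [24, 45, 27, 33, 29, 28, 21]
Tree (level-order array): [24, 21, 45, None, None, 27, None, None, 33, 29, None, 28]
Rule: A leaf has 0 children.
Per-node child counts:
  node 24: 2 child(ren)
  node 21: 0 child(ren)
  node 45: 1 child(ren)
  node 27: 1 child(ren)
  node 33: 1 child(ren)
  node 29: 1 child(ren)
  node 28: 0 child(ren)
Matching nodes: [21, 28]
Count of leaf nodes: 2


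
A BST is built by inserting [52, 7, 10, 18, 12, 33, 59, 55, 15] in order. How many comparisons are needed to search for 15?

Search path for 15: 52 -> 7 -> 10 -> 18 -> 12 -> 15
Found: True
Comparisons: 6


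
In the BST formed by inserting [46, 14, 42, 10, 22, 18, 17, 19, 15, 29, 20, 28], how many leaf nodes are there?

Tree built from: [46, 14, 42, 10, 22, 18, 17, 19, 15, 29, 20, 28]
Tree (level-order array): [46, 14, None, 10, 42, None, None, 22, None, 18, 29, 17, 19, 28, None, 15, None, None, 20]
Rule: A leaf has 0 children.
Per-node child counts:
  node 46: 1 child(ren)
  node 14: 2 child(ren)
  node 10: 0 child(ren)
  node 42: 1 child(ren)
  node 22: 2 child(ren)
  node 18: 2 child(ren)
  node 17: 1 child(ren)
  node 15: 0 child(ren)
  node 19: 1 child(ren)
  node 20: 0 child(ren)
  node 29: 1 child(ren)
  node 28: 0 child(ren)
Matching nodes: [10, 15, 20, 28]
Count of leaf nodes: 4


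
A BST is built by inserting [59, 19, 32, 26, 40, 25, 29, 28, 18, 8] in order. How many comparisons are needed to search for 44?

Search path for 44: 59 -> 19 -> 32 -> 40
Found: False
Comparisons: 4


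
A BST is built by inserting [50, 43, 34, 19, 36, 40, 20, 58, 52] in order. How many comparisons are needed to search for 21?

Search path for 21: 50 -> 43 -> 34 -> 19 -> 20
Found: False
Comparisons: 5


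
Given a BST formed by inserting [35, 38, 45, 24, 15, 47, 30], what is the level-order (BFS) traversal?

Tree insertion order: [35, 38, 45, 24, 15, 47, 30]
Tree (level-order array): [35, 24, 38, 15, 30, None, 45, None, None, None, None, None, 47]
BFS from the root, enqueuing left then right child of each popped node:
  queue [35] -> pop 35, enqueue [24, 38], visited so far: [35]
  queue [24, 38] -> pop 24, enqueue [15, 30], visited so far: [35, 24]
  queue [38, 15, 30] -> pop 38, enqueue [45], visited so far: [35, 24, 38]
  queue [15, 30, 45] -> pop 15, enqueue [none], visited so far: [35, 24, 38, 15]
  queue [30, 45] -> pop 30, enqueue [none], visited so far: [35, 24, 38, 15, 30]
  queue [45] -> pop 45, enqueue [47], visited so far: [35, 24, 38, 15, 30, 45]
  queue [47] -> pop 47, enqueue [none], visited so far: [35, 24, 38, 15, 30, 45, 47]
Result: [35, 24, 38, 15, 30, 45, 47]


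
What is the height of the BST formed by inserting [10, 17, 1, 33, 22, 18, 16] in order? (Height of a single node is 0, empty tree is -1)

Insertion order: [10, 17, 1, 33, 22, 18, 16]
Tree (level-order array): [10, 1, 17, None, None, 16, 33, None, None, 22, None, 18]
Compute height bottom-up (empty subtree = -1):
  height(1) = 1 + max(-1, -1) = 0
  height(16) = 1 + max(-1, -1) = 0
  height(18) = 1 + max(-1, -1) = 0
  height(22) = 1 + max(0, -1) = 1
  height(33) = 1 + max(1, -1) = 2
  height(17) = 1 + max(0, 2) = 3
  height(10) = 1 + max(0, 3) = 4
Height = 4


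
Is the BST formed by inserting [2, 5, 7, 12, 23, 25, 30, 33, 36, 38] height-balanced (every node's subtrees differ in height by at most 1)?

Tree (level-order array): [2, None, 5, None, 7, None, 12, None, 23, None, 25, None, 30, None, 33, None, 36, None, 38]
Definition: a tree is height-balanced if, at every node, |h(left) - h(right)| <= 1 (empty subtree has height -1).
Bottom-up per-node check:
  node 38: h_left=-1, h_right=-1, diff=0 [OK], height=0
  node 36: h_left=-1, h_right=0, diff=1 [OK], height=1
  node 33: h_left=-1, h_right=1, diff=2 [FAIL (|-1-1|=2 > 1)], height=2
  node 30: h_left=-1, h_right=2, diff=3 [FAIL (|-1-2|=3 > 1)], height=3
  node 25: h_left=-1, h_right=3, diff=4 [FAIL (|-1-3|=4 > 1)], height=4
  node 23: h_left=-1, h_right=4, diff=5 [FAIL (|-1-4|=5 > 1)], height=5
  node 12: h_left=-1, h_right=5, diff=6 [FAIL (|-1-5|=6 > 1)], height=6
  node 7: h_left=-1, h_right=6, diff=7 [FAIL (|-1-6|=7 > 1)], height=7
  node 5: h_left=-1, h_right=7, diff=8 [FAIL (|-1-7|=8 > 1)], height=8
  node 2: h_left=-1, h_right=8, diff=9 [FAIL (|-1-8|=9 > 1)], height=9
Node 33 violates the condition: |-1 - 1| = 2 > 1.
Result: Not balanced


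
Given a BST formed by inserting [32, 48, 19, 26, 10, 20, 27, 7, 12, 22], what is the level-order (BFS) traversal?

Tree insertion order: [32, 48, 19, 26, 10, 20, 27, 7, 12, 22]
Tree (level-order array): [32, 19, 48, 10, 26, None, None, 7, 12, 20, 27, None, None, None, None, None, 22]
BFS from the root, enqueuing left then right child of each popped node:
  queue [32] -> pop 32, enqueue [19, 48], visited so far: [32]
  queue [19, 48] -> pop 19, enqueue [10, 26], visited so far: [32, 19]
  queue [48, 10, 26] -> pop 48, enqueue [none], visited so far: [32, 19, 48]
  queue [10, 26] -> pop 10, enqueue [7, 12], visited so far: [32, 19, 48, 10]
  queue [26, 7, 12] -> pop 26, enqueue [20, 27], visited so far: [32, 19, 48, 10, 26]
  queue [7, 12, 20, 27] -> pop 7, enqueue [none], visited so far: [32, 19, 48, 10, 26, 7]
  queue [12, 20, 27] -> pop 12, enqueue [none], visited so far: [32, 19, 48, 10, 26, 7, 12]
  queue [20, 27] -> pop 20, enqueue [22], visited so far: [32, 19, 48, 10, 26, 7, 12, 20]
  queue [27, 22] -> pop 27, enqueue [none], visited so far: [32, 19, 48, 10, 26, 7, 12, 20, 27]
  queue [22] -> pop 22, enqueue [none], visited so far: [32, 19, 48, 10, 26, 7, 12, 20, 27, 22]
Result: [32, 19, 48, 10, 26, 7, 12, 20, 27, 22]


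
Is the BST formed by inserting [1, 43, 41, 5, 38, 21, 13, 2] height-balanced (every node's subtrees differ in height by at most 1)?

Tree (level-order array): [1, None, 43, 41, None, 5, None, 2, 38, None, None, 21, None, 13]
Definition: a tree is height-balanced if, at every node, |h(left) - h(right)| <= 1 (empty subtree has height -1).
Bottom-up per-node check:
  node 2: h_left=-1, h_right=-1, diff=0 [OK], height=0
  node 13: h_left=-1, h_right=-1, diff=0 [OK], height=0
  node 21: h_left=0, h_right=-1, diff=1 [OK], height=1
  node 38: h_left=1, h_right=-1, diff=2 [FAIL (|1--1|=2 > 1)], height=2
  node 5: h_left=0, h_right=2, diff=2 [FAIL (|0-2|=2 > 1)], height=3
  node 41: h_left=3, h_right=-1, diff=4 [FAIL (|3--1|=4 > 1)], height=4
  node 43: h_left=4, h_right=-1, diff=5 [FAIL (|4--1|=5 > 1)], height=5
  node 1: h_left=-1, h_right=5, diff=6 [FAIL (|-1-5|=6 > 1)], height=6
Node 38 violates the condition: |1 - -1| = 2 > 1.
Result: Not balanced


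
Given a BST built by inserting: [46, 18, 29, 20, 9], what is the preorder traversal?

Tree insertion order: [46, 18, 29, 20, 9]
Tree (level-order array): [46, 18, None, 9, 29, None, None, 20]
Preorder traversal: [46, 18, 9, 29, 20]


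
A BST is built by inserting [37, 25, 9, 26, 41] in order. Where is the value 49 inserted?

Starting tree (level order): [37, 25, 41, 9, 26]
Insertion path: 37 -> 41
Result: insert 49 as right child of 41
Final tree (level order): [37, 25, 41, 9, 26, None, 49]


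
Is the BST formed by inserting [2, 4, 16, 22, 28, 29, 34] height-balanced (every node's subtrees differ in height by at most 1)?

Tree (level-order array): [2, None, 4, None, 16, None, 22, None, 28, None, 29, None, 34]
Definition: a tree is height-balanced if, at every node, |h(left) - h(right)| <= 1 (empty subtree has height -1).
Bottom-up per-node check:
  node 34: h_left=-1, h_right=-1, diff=0 [OK], height=0
  node 29: h_left=-1, h_right=0, diff=1 [OK], height=1
  node 28: h_left=-1, h_right=1, diff=2 [FAIL (|-1-1|=2 > 1)], height=2
  node 22: h_left=-1, h_right=2, diff=3 [FAIL (|-1-2|=3 > 1)], height=3
  node 16: h_left=-1, h_right=3, diff=4 [FAIL (|-1-3|=4 > 1)], height=4
  node 4: h_left=-1, h_right=4, diff=5 [FAIL (|-1-4|=5 > 1)], height=5
  node 2: h_left=-1, h_right=5, diff=6 [FAIL (|-1-5|=6 > 1)], height=6
Node 28 violates the condition: |-1 - 1| = 2 > 1.
Result: Not balanced


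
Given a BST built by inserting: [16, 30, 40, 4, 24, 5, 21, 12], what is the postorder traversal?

Tree insertion order: [16, 30, 40, 4, 24, 5, 21, 12]
Tree (level-order array): [16, 4, 30, None, 5, 24, 40, None, 12, 21]
Postorder traversal: [12, 5, 4, 21, 24, 40, 30, 16]


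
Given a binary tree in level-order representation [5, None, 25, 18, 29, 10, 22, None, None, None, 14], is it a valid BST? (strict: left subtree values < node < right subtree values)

Level-order array: [5, None, 25, 18, 29, 10, 22, None, None, None, 14]
Validate using subtree bounds (lo, hi): at each node, require lo < value < hi,
then recurse left with hi=value and right with lo=value.
Preorder trace (stopping at first violation):
  at node 5 with bounds (-inf, +inf): OK
  at node 25 with bounds (5, +inf): OK
  at node 18 with bounds (5, 25): OK
  at node 10 with bounds (5, 18): OK
  at node 14 with bounds (10, 18): OK
  at node 22 with bounds (18, 25): OK
  at node 29 with bounds (25, +inf): OK
No violation found at any node.
Result: Valid BST


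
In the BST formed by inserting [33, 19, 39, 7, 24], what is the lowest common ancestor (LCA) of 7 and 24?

Tree insertion order: [33, 19, 39, 7, 24]
Tree (level-order array): [33, 19, 39, 7, 24]
In a BST, the LCA of p=7, q=24 is the first node v on the
root-to-leaf path with p <= v <= q (go left if both < v, right if both > v).
Walk from root:
  at 33: both 7 and 24 < 33, go left
  at 19: 7 <= 19 <= 24, this is the LCA
LCA = 19


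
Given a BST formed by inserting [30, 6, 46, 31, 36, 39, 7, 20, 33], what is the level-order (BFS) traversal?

Tree insertion order: [30, 6, 46, 31, 36, 39, 7, 20, 33]
Tree (level-order array): [30, 6, 46, None, 7, 31, None, None, 20, None, 36, None, None, 33, 39]
BFS from the root, enqueuing left then right child of each popped node:
  queue [30] -> pop 30, enqueue [6, 46], visited so far: [30]
  queue [6, 46] -> pop 6, enqueue [7], visited so far: [30, 6]
  queue [46, 7] -> pop 46, enqueue [31], visited so far: [30, 6, 46]
  queue [7, 31] -> pop 7, enqueue [20], visited so far: [30, 6, 46, 7]
  queue [31, 20] -> pop 31, enqueue [36], visited so far: [30, 6, 46, 7, 31]
  queue [20, 36] -> pop 20, enqueue [none], visited so far: [30, 6, 46, 7, 31, 20]
  queue [36] -> pop 36, enqueue [33, 39], visited so far: [30, 6, 46, 7, 31, 20, 36]
  queue [33, 39] -> pop 33, enqueue [none], visited so far: [30, 6, 46, 7, 31, 20, 36, 33]
  queue [39] -> pop 39, enqueue [none], visited so far: [30, 6, 46, 7, 31, 20, 36, 33, 39]
Result: [30, 6, 46, 7, 31, 20, 36, 33, 39]


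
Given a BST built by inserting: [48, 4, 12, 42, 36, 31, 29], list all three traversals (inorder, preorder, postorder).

Tree insertion order: [48, 4, 12, 42, 36, 31, 29]
Tree (level-order array): [48, 4, None, None, 12, None, 42, 36, None, 31, None, 29]
Inorder (L, root, R): [4, 12, 29, 31, 36, 42, 48]
Preorder (root, L, R): [48, 4, 12, 42, 36, 31, 29]
Postorder (L, R, root): [29, 31, 36, 42, 12, 4, 48]


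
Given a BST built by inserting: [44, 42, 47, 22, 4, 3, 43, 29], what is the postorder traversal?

Tree insertion order: [44, 42, 47, 22, 4, 3, 43, 29]
Tree (level-order array): [44, 42, 47, 22, 43, None, None, 4, 29, None, None, 3]
Postorder traversal: [3, 4, 29, 22, 43, 42, 47, 44]


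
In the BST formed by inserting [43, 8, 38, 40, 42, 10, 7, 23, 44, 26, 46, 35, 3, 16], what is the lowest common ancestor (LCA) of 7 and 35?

Tree insertion order: [43, 8, 38, 40, 42, 10, 7, 23, 44, 26, 46, 35, 3, 16]
Tree (level-order array): [43, 8, 44, 7, 38, None, 46, 3, None, 10, 40, None, None, None, None, None, 23, None, 42, 16, 26, None, None, None, None, None, 35]
In a BST, the LCA of p=7, q=35 is the first node v on the
root-to-leaf path with p <= v <= q (go left if both < v, right if both > v).
Walk from root:
  at 43: both 7 and 35 < 43, go left
  at 8: 7 <= 8 <= 35, this is the LCA
LCA = 8


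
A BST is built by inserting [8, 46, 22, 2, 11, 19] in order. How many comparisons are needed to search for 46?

Search path for 46: 8 -> 46
Found: True
Comparisons: 2


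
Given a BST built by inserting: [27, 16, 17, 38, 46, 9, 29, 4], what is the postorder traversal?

Tree insertion order: [27, 16, 17, 38, 46, 9, 29, 4]
Tree (level-order array): [27, 16, 38, 9, 17, 29, 46, 4]
Postorder traversal: [4, 9, 17, 16, 29, 46, 38, 27]


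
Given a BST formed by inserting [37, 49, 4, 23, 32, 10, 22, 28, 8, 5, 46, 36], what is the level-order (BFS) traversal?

Tree insertion order: [37, 49, 4, 23, 32, 10, 22, 28, 8, 5, 46, 36]
Tree (level-order array): [37, 4, 49, None, 23, 46, None, 10, 32, None, None, 8, 22, 28, 36, 5]
BFS from the root, enqueuing left then right child of each popped node:
  queue [37] -> pop 37, enqueue [4, 49], visited so far: [37]
  queue [4, 49] -> pop 4, enqueue [23], visited so far: [37, 4]
  queue [49, 23] -> pop 49, enqueue [46], visited so far: [37, 4, 49]
  queue [23, 46] -> pop 23, enqueue [10, 32], visited so far: [37, 4, 49, 23]
  queue [46, 10, 32] -> pop 46, enqueue [none], visited so far: [37, 4, 49, 23, 46]
  queue [10, 32] -> pop 10, enqueue [8, 22], visited so far: [37, 4, 49, 23, 46, 10]
  queue [32, 8, 22] -> pop 32, enqueue [28, 36], visited so far: [37, 4, 49, 23, 46, 10, 32]
  queue [8, 22, 28, 36] -> pop 8, enqueue [5], visited so far: [37, 4, 49, 23, 46, 10, 32, 8]
  queue [22, 28, 36, 5] -> pop 22, enqueue [none], visited so far: [37, 4, 49, 23, 46, 10, 32, 8, 22]
  queue [28, 36, 5] -> pop 28, enqueue [none], visited so far: [37, 4, 49, 23, 46, 10, 32, 8, 22, 28]
  queue [36, 5] -> pop 36, enqueue [none], visited so far: [37, 4, 49, 23, 46, 10, 32, 8, 22, 28, 36]
  queue [5] -> pop 5, enqueue [none], visited so far: [37, 4, 49, 23, 46, 10, 32, 8, 22, 28, 36, 5]
Result: [37, 4, 49, 23, 46, 10, 32, 8, 22, 28, 36, 5]


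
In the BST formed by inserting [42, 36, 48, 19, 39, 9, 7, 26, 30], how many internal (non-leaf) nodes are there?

Tree built from: [42, 36, 48, 19, 39, 9, 7, 26, 30]
Tree (level-order array): [42, 36, 48, 19, 39, None, None, 9, 26, None, None, 7, None, None, 30]
Rule: An internal node has at least one child.
Per-node child counts:
  node 42: 2 child(ren)
  node 36: 2 child(ren)
  node 19: 2 child(ren)
  node 9: 1 child(ren)
  node 7: 0 child(ren)
  node 26: 1 child(ren)
  node 30: 0 child(ren)
  node 39: 0 child(ren)
  node 48: 0 child(ren)
Matching nodes: [42, 36, 19, 9, 26]
Count of internal (non-leaf) nodes: 5


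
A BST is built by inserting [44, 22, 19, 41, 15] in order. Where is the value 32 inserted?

Starting tree (level order): [44, 22, None, 19, 41, 15]
Insertion path: 44 -> 22 -> 41
Result: insert 32 as left child of 41
Final tree (level order): [44, 22, None, 19, 41, 15, None, 32]


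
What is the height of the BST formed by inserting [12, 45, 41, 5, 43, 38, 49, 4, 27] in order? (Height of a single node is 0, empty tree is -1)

Insertion order: [12, 45, 41, 5, 43, 38, 49, 4, 27]
Tree (level-order array): [12, 5, 45, 4, None, 41, 49, None, None, 38, 43, None, None, 27]
Compute height bottom-up (empty subtree = -1):
  height(4) = 1 + max(-1, -1) = 0
  height(5) = 1 + max(0, -1) = 1
  height(27) = 1 + max(-1, -1) = 0
  height(38) = 1 + max(0, -1) = 1
  height(43) = 1 + max(-1, -1) = 0
  height(41) = 1 + max(1, 0) = 2
  height(49) = 1 + max(-1, -1) = 0
  height(45) = 1 + max(2, 0) = 3
  height(12) = 1 + max(1, 3) = 4
Height = 4


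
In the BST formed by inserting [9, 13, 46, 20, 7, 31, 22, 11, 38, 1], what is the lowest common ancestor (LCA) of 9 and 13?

Tree insertion order: [9, 13, 46, 20, 7, 31, 22, 11, 38, 1]
Tree (level-order array): [9, 7, 13, 1, None, 11, 46, None, None, None, None, 20, None, None, 31, 22, 38]
In a BST, the LCA of p=9, q=13 is the first node v on the
root-to-leaf path with p <= v <= q (go left if both < v, right if both > v).
Walk from root:
  at 9: 9 <= 9 <= 13, this is the LCA
LCA = 9


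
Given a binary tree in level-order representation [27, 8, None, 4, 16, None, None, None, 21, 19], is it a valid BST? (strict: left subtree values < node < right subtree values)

Level-order array: [27, 8, None, 4, 16, None, None, None, 21, 19]
Validate using subtree bounds (lo, hi): at each node, require lo < value < hi,
then recurse left with hi=value and right with lo=value.
Preorder trace (stopping at first violation):
  at node 27 with bounds (-inf, +inf): OK
  at node 8 with bounds (-inf, 27): OK
  at node 4 with bounds (-inf, 8): OK
  at node 16 with bounds (8, 27): OK
  at node 21 with bounds (16, 27): OK
  at node 19 with bounds (16, 21): OK
No violation found at any node.
Result: Valid BST


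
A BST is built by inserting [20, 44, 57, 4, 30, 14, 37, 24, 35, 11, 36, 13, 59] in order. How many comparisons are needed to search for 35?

Search path for 35: 20 -> 44 -> 30 -> 37 -> 35
Found: True
Comparisons: 5


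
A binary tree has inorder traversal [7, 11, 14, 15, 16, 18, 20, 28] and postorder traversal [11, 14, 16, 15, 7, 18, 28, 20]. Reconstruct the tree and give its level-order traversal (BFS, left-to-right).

Inorder:   [7, 11, 14, 15, 16, 18, 20, 28]
Postorder: [11, 14, 16, 15, 7, 18, 28, 20]
Algorithm: postorder visits root last, so walk postorder right-to-left;
each value is the root of the current inorder slice — split it at that
value, recurse on the right subtree first, then the left.
Recursive splits:
  root=20; inorder splits into left=[7, 11, 14, 15, 16, 18], right=[28]
  root=28; inorder splits into left=[], right=[]
  root=18; inorder splits into left=[7, 11, 14, 15, 16], right=[]
  root=7; inorder splits into left=[], right=[11, 14, 15, 16]
  root=15; inorder splits into left=[11, 14], right=[16]
  root=16; inorder splits into left=[], right=[]
  root=14; inorder splits into left=[11], right=[]
  root=11; inorder splits into left=[], right=[]
Reconstructed level-order: [20, 18, 28, 7, 15, 14, 16, 11]


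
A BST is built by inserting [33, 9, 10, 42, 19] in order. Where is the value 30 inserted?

Starting tree (level order): [33, 9, 42, None, 10, None, None, None, 19]
Insertion path: 33 -> 9 -> 10 -> 19
Result: insert 30 as right child of 19
Final tree (level order): [33, 9, 42, None, 10, None, None, None, 19, None, 30]


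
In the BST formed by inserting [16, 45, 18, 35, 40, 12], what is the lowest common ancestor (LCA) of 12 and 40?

Tree insertion order: [16, 45, 18, 35, 40, 12]
Tree (level-order array): [16, 12, 45, None, None, 18, None, None, 35, None, 40]
In a BST, the LCA of p=12, q=40 is the first node v on the
root-to-leaf path with p <= v <= q (go left if both < v, right if both > v).
Walk from root:
  at 16: 12 <= 16 <= 40, this is the LCA
LCA = 16


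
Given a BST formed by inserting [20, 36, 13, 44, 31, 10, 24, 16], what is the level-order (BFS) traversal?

Tree insertion order: [20, 36, 13, 44, 31, 10, 24, 16]
Tree (level-order array): [20, 13, 36, 10, 16, 31, 44, None, None, None, None, 24]
BFS from the root, enqueuing left then right child of each popped node:
  queue [20] -> pop 20, enqueue [13, 36], visited so far: [20]
  queue [13, 36] -> pop 13, enqueue [10, 16], visited so far: [20, 13]
  queue [36, 10, 16] -> pop 36, enqueue [31, 44], visited so far: [20, 13, 36]
  queue [10, 16, 31, 44] -> pop 10, enqueue [none], visited so far: [20, 13, 36, 10]
  queue [16, 31, 44] -> pop 16, enqueue [none], visited so far: [20, 13, 36, 10, 16]
  queue [31, 44] -> pop 31, enqueue [24], visited so far: [20, 13, 36, 10, 16, 31]
  queue [44, 24] -> pop 44, enqueue [none], visited so far: [20, 13, 36, 10, 16, 31, 44]
  queue [24] -> pop 24, enqueue [none], visited so far: [20, 13, 36, 10, 16, 31, 44, 24]
Result: [20, 13, 36, 10, 16, 31, 44, 24]


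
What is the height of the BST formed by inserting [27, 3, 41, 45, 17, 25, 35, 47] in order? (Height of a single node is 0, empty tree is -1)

Insertion order: [27, 3, 41, 45, 17, 25, 35, 47]
Tree (level-order array): [27, 3, 41, None, 17, 35, 45, None, 25, None, None, None, 47]
Compute height bottom-up (empty subtree = -1):
  height(25) = 1 + max(-1, -1) = 0
  height(17) = 1 + max(-1, 0) = 1
  height(3) = 1 + max(-1, 1) = 2
  height(35) = 1 + max(-1, -1) = 0
  height(47) = 1 + max(-1, -1) = 0
  height(45) = 1 + max(-1, 0) = 1
  height(41) = 1 + max(0, 1) = 2
  height(27) = 1 + max(2, 2) = 3
Height = 3


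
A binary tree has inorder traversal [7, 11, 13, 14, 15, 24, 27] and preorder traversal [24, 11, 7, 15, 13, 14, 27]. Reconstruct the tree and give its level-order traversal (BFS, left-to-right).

Inorder:  [7, 11, 13, 14, 15, 24, 27]
Preorder: [24, 11, 7, 15, 13, 14, 27]
Algorithm: preorder visits root first, so consume preorder in order;
for each root, split the current inorder slice at that value into
left-subtree inorder and right-subtree inorder, then recurse.
Recursive splits:
  root=24; inorder splits into left=[7, 11, 13, 14, 15], right=[27]
  root=11; inorder splits into left=[7], right=[13, 14, 15]
  root=7; inorder splits into left=[], right=[]
  root=15; inorder splits into left=[13, 14], right=[]
  root=13; inorder splits into left=[], right=[14]
  root=14; inorder splits into left=[], right=[]
  root=27; inorder splits into left=[], right=[]
Reconstructed level-order: [24, 11, 27, 7, 15, 13, 14]


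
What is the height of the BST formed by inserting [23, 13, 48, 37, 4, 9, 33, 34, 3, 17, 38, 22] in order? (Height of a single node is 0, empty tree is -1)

Insertion order: [23, 13, 48, 37, 4, 9, 33, 34, 3, 17, 38, 22]
Tree (level-order array): [23, 13, 48, 4, 17, 37, None, 3, 9, None, 22, 33, 38, None, None, None, None, None, None, None, 34]
Compute height bottom-up (empty subtree = -1):
  height(3) = 1 + max(-1, -1) = 0
  height(9) = 1 + max(-1, -1) = 0
  height(4) = 1 + max(0, 0) = 1
  height(22) = 1 + max(-1, -1) = 0
  height(17) = 1 + max(-1, 0) = 1
  height(13) = 1 + max(1, 1) = 2
  height(34) = 1 + max(-1, -1) = 0
  height(33) = 1 + max(-1, 0) = 1
  height(38) = 1 + max(-1, -1) = 0
  height(37) = 1 + max(1, 0) = 2
  height(48) = 1 + max(2, -1) = 3
  height(23) = 1 + max(2, 3) = 4
Height = 4


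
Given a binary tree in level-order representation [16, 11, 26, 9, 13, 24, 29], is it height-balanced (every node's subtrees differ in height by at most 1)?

Tree (level-order array): [16, 11, 26, 9, 13, 24, 29]
Definition: a tree is height-balanced if, at every node, |h(left) - h(right)| <= 1 (empty subtree has height -1).
Bottom-up per-node check:
  node 9: h_left=-1, h_right=-1, diff=0 [OK], height=0
  node 13: h_left=-1, h_right=-1, diff=0 [OK], height=0
  node 11: h_left=0, h_right=0, diff=0 [OK], height=1
  node 24: h_left=-1, h_right=-1, diff=0 [OK], height=0
  node 29: h_left=-1, h_right=-1, diff=0 [OK], height=0
  node 26: h_left=0, h_right=0, diff=0 [OK], height=1
  node 16: h_left=1, h_right=1, diff=0 [OK], height=2
All nodes satisfy the balance condition.
Result: Balanced


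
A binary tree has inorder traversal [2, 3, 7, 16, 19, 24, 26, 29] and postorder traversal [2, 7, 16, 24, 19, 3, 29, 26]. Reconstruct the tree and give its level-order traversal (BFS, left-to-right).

Inorder:   [2, 3, 7, 16, 19, 24, 26, 29]
Postorder: [2, 7, 16, 24, 19, 3, 29, 26]
Algorithm: postorder visits root last, so walk postorder right-to-left;
each value is the root of the current inorder slice — split it at that
value, recurse on the right subtree first, then the left.
Recursive splits:
  root=26; inorder splits into left=[2, 3, 7, 16, 19, 24], right=[29]
  root=29; inorder splits into left=[], right=[]
  root=3; inorder splits into left=[2], right=[7, 16, 19, 24]
  root=19; inorder splits into left=[7, 16], right=[24]
  root=24; inorder splits into left=[], right=[]
  root=16; inorder splits into left=[7], right=[]
  root=7; inorder splits into left=[], right=[]
  root=2; inorder splits into left=[], right=[]
Reconstructed level-order: [26, 3, 29, 2, 19, 16, 24, 7]


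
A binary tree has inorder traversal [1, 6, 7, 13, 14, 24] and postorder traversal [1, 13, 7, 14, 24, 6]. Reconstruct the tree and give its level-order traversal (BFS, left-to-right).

Inorder:   [1, 6, 7, 13, 14, 24]
Postorder: [1, 13, 7, 14, 24, 6]
Algorithm: postorder visits root last, so walk postorder right-to-left;
each value is the root of the current inorder slice — split it at that
value, recurse on the right subtree first, then the left.
Recursive splits:
  root=6; inorder splits into left=[1], right=[7, 13, 14, 24]
  root=24; inorder splits into left=[7, 13, 14], right=[]
  root=14; inorder splits into left=[7, 13], right=[]
  root=7; inorder splits into left=[], right=[13]
  root=13; inorder splits into left=[], right=[]
  root=1; inorder splits into left=[], right=[]
Reconstructed level-order: [6, 1, 24, 14, 7, 13]


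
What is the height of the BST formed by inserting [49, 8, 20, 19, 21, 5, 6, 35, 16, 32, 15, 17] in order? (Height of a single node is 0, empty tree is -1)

Insertion order: [49, 8, 20, 19, 21, 5, 6, 35, 16, 32, 15, 17]
Tree (level-order array): [49, 8, None, 5, 20, None, 6, 19, 21, None, None, 16, None, None, 35, 15, 17, 32]
Compute height bottom-up (empty subtree = -1):
  height(6) = 1 + max(-1, -1) = 0
  height(5) = 1 + max(-1, 0) = 1
  height(15) = 1 + max(-1, -1) = 0
  height(17) = 1 + max(-1, -1) = 0
  height(16) = 1 + max(0, 0) = 1
  height(19) = 1 + max(1, -1) = 2
  height(32) = 1 + max(-1, -1) = 0
  height(35) = 1 + max(0, -1) = 1
  height(21) = 1 + max(-1, 1) = 2
  height(20) = 1 + max(2, 2) = 3
  height(8) = 1 + max(1, 3) = 4
  height(49) = 1 + max(4, -1) = 5
Height = 5


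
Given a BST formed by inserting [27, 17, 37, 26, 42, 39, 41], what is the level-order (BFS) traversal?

Tree insertion order: [27, 17, 37, 26, 42, 39, 41]
Tree (level-order array): [27, 17, 37, None, 26, None, 42, None, None, 39, None, None, 41]
BFS from the root, enqueuing left then right child of each popped node:
  queue [27] -> pop 27, enqueue [17, 37], visited so far: [27]
  queue [17, 37] -> pop 17, enqueue [26], visited so far: [27, 17]
  queue [37, 26] -> pop 37, enqueue [42], visited so far: [27, 17, 37]
  queue [26, 42] -> pop 26, enqueue [none], visited so far: [27, 17, 37, 26]
  queue [42] -> pop 42, enqueue [39], visited so far: [27, 17, 37, 26, 42]
  queue [39] -> pop 39, enqueue [41], visited so far: [27, 17, 37, 26, 42, 39]
  queue [41] -> pop 41, enqueue [none], visited so far: [27, 17, 37, 26, 42, 39, 41]
Result: [27, 17, 37, 26, 42, 39, 41]


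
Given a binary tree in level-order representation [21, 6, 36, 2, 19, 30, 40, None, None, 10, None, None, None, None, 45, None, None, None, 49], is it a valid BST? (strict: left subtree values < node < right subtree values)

Level-order array: [21, 6, 36, 2, 19, 30, 40, None, None, 10, None, None, None, None, 45, None, None, None, 49]
Validate using subtree bounds (lo, hi): at each node, require lo < value < hi,
then recurse left with hi=value and right with lo=value.
Preorder trace (stopping at first violation):
  at node 21 with bounds (-inf, +inf): OK
  at node 6 with bounds (-inf, 21): OK
  at node 2 with bounds (-inf, 6): OK
  at node 19 with bounds (6, 21): OK
  at node 10 with bounds (6, 19): OK
  at node 36 with bounds (21, +inf): OK
  at node 30 with bounds (21, 36): OK
  at node 40 with bounds (36, +inf): OK
  at node 45 with bounds (40, +inf): OK
  at node 49 with bounds (45, +inf): OK
No violation found at any node.
Result: Valid BST


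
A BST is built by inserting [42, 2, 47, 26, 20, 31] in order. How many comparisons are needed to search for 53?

Search path for 53: 42 -> 47
Found: False
Comparisons: 2


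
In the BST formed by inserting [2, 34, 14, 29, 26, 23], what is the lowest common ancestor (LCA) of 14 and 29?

Tree insertion order: [2, 34, 14, 29, 26, 23]
Tree (level-order array): [2, None, 34, 14, None, None, 29, 26, None, 23]
In a BST, the LCA of p=14, q=29 is the first node v on the
root-to-leaf path with p <= v <= q (go left if both < v, right if both > v).
Walk from root:
  at 2: both 14 and 29 > 2, go right
  at 34: both 14 and 29 < 34, go left
  at 14: 14 <= 14 <= 29, this is the LCA
LCA = 14


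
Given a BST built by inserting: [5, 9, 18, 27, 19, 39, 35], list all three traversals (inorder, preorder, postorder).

Tree insertion order: [5, 9, 18, 27, 19, 39, 35]
Tree (level-order array): [5, None, 9, None, 18, None, 27, 19, 39, None, None, 35]
Inorder (L, root, R): [5, 9, 18, 19, 27, 35, 39]
Preorder (root, L, R): [5, 9, 18, 27, 19, 39, 35]
Postorder (L, R, root): [19, 35, 39, 27, 18, 9, 5]


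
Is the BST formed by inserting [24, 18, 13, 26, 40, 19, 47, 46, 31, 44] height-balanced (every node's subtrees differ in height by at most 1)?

Tree (level-order array): [24, 18, 26, 13, 19, None, 40, None, None, None, None, 31, 47, None, None, 46, None, 44]
Definition: a tree is height-balanced if, at every node, |h(left) - h(right)| <= 1 (empty subtree has height -1).
Bottom-up per-node check:
  node 13: h_left=-1, h_right=-1, diff=0 [OK], height=0
  node 19: h_left=-1, h_right=-1, diff=0 [OK], height=0
  node 18: h_left=0, h_right=0, diff=0 [OK], height=1
  node 31: h_left=-1, h_right=-1, diff=0 [OK], height=0
  node 44: h_left=-1, h_right=-1, diff=0 [OK], height=0
  node 46: h_left=0, h_right=-1, diff=1 [OK], height=1
  node 47: h_left=1, h_right=-1, diff=2 [FAIL (|1--1|=2 > 1)], height=2
  node 40: h_left=0, h_right=2, diff=2 [FAIL (|0-2|=2 > 1)], height=3
  node 26: h_left=-1, h_right=3, diff=4 [FAIL (|-1-3|=4 > 1)], height=4
  node 24: h_left=1, h_right=4, diff=3 [FAIL (|1-4|=3 > 1)], height=5
Node 47 violates the condition: |1 - -1| = 2 > 1.
Result: Not balanced


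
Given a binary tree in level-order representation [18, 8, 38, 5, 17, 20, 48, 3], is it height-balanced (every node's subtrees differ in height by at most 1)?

Tree (level-order array): [18, 8, 38, 5, 17, 20, 48, 3]
Definition: a tree is height-balanced if, at every node, |h(left) - h(right)| <= 1 (empty subtree has height -1).
Bottom-up per-node check:
  node 3: h_left=-1, h_right=-1, diff=0 [OK], height=0
  node 5: h_left=0, h_right=-1, diff=1 [OK], height=1
  node 17: h_left=-1, h_right=-1, diff=0 [OK], height=0
  node 8: h_left=1, h_right=0, diff=1 [OK], height=2
  node 20: h_left=-1, h_right=-1, diff=0 [OK], height=0
  node 48: h_left=-1, h_right=-1, diff=0 [OK], height=0
  node 38: h_left=0, h_right=0, diff=0 [OK], height=1
  node 18: h_left=2, h_right=1, diff=1 [OK], height=3
All nodes satisfy the balance condition.
Result: Balanced


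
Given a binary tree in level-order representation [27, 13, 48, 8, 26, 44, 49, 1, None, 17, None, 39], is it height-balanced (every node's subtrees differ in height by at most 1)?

Tree (level-order array): [27, 13, 48, 8, 26, 44, 49, 1, None, 17, None, 39]
Definition: a tree is height-balanced if, at every node, |h(left) - h(right)| <= 1 (empty subtree has height -1).
Bottom-up per-node check:
  node 1: h_left=-1, h_right=-1, diff=0 [OK], height=0
  node 8: h_left=0, h_right=-1, diff=1 [OK], height=1
  node 17: h_left=-1, h_right=-1, diff=0 [OK], height=0
  node 26: h_left=0, h_right=-1, diff=1 [OK], height=1
  node 13: h_left=1, h_right=1, diff=0 [OK], height=2
  node 39: h_left=-1, h_right=-1, diff=0 [OK], height=0
  node 44: h_left=0, h_right=-1, diff=1 [OK], height=1
  node 49: h_left=-1, h_right=-1, diff=0 [OK], height=0
  node 48: h_left=1, h_right=0, diff=1 [OK], height=2
  node 27: h_left=2, h_right=2, diff=0 [OK], height=3
All nodes satisfy the balance condition.
Result: Balanced


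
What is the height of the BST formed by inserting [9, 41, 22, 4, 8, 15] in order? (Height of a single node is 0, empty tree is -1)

Insertion order: [9, 41, 22, 4, 8, 15]
Tree (level-order array): [9, 4, 41, None, 8, 22, None, None, None, 15]
Compute height bottom-up (empty subtree = -1):
  height(8) = 1 + max(-1, -1) = 0
  height(4) = 1 + max(-1, 0) = 1
  height(15) = 1 + max(-1, -1) = 0
  height(22) = 1 + max(0, -1) = 1
  height(41) = 1 + max(1, -1) = 2
  height(9) = 1 + max(1, 2) = 3
Height = 3


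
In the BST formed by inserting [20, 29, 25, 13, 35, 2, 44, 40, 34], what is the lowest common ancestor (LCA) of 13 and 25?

Tree insertion order: [20, 29, 25, 13, 35, 2, 44, 40, 34]
Tree (level-order array): [20, 13, 29, 2, None, 25, 35, None, None, None, None, 34, 44, None, None, 40]
In a BST, the LCA of p=13, q=25 is the first node v on the
root-to-leaf path with p <= v <= q (go left if both < v, right if both > v).
Walk from root:
  at 20: 13 <= 20 <= 25, this is the LCA
LCA = 20
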